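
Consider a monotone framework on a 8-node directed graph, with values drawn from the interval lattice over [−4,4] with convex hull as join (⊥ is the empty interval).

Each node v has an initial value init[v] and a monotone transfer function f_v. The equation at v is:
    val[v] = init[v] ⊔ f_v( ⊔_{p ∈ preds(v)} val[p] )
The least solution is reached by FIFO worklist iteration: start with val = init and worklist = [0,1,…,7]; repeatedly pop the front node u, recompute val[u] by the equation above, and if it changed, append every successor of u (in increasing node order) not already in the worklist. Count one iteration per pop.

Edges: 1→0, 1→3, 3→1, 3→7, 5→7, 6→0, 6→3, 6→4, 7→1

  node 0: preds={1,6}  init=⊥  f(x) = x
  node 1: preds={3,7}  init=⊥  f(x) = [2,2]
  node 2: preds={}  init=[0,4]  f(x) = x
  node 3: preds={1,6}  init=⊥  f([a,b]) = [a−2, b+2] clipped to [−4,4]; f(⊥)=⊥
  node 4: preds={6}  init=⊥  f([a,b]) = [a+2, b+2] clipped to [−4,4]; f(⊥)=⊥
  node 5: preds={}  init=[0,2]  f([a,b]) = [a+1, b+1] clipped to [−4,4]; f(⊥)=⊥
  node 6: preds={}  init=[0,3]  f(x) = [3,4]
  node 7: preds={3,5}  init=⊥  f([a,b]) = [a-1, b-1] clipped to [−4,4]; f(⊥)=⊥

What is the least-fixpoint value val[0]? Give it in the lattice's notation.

[0,4]

Iteration log — 12 steps:
  step 1. node 0  ⊔preds=[0,3]  new=[0,3]  old=⊥  +wl: 
  step 2. node 1  ⊔preds=⊥  new=[2,2]  old=⊥  +wl: 0
  step 3. node 2  ⊔preds=⊥  new=[0,4]  stable
  step 4. node 3  ⊔preds=[0,3]  new=[-2,4]  old=⊥  +wl: 1
  step 5. node 4  ⊔preds=[0,3]  new=[2,4]  old=⊥  +wl: 
  step 6. node 5  ⊔preds=⊥  new=[0,2]  stable
  step 7. node 6  ⊔preds=⊥  new=[0,4]  old=[0,3]  +wl: 3,4
  step 8. node 7  ⊔preds=[-2,4]  new=[-3,3]  old=⊥  +wl: 
  step 9. node 0  ⊔preds=[0,4]  new=[0,4]  old=[0,3]  +wl: 
  step 10. node 1  ⊔preds=[-3,4]  new=[2,2]  stable
  step 11. node 3  ⊔preds=[0,4]  new=[-2,4]  stable
  step 12. node 4  ⊔preds=[0,4]  new=[2,4]  stable

Least fixpoint reached:
  node 0: [0,4]
  node 1: [2,2]
  node 2: [0,4]
  node 3: [-2,4]
  node 4: [2,4]
  node 5: [0,2]
  node 6: [0,4]
  node 7: [-3,3]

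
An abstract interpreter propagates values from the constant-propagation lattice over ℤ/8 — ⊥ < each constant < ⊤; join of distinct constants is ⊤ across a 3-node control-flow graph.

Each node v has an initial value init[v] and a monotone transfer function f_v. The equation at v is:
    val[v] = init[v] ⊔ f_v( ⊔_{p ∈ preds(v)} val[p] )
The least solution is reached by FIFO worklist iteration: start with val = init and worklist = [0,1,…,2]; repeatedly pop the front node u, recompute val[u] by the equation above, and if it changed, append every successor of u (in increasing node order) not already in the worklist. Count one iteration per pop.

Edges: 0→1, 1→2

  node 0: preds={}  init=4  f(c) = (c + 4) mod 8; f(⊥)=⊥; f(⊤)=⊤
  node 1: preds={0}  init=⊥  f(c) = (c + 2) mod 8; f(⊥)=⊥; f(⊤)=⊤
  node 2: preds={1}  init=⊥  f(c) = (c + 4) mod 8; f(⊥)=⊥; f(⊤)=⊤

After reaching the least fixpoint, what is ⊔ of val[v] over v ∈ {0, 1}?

⊤

Trace (3 dequeues):
  [1] u=0 | in ⊥ | out 4 | ==
  [2] u=1 | in 4 | out 6 | prev ⊥ | push {}
  [3] u=2 | in 6 | out 2 | prev ⊥ | push {}

Converged values:
  [0] 4
  [1] 6
  [2] 2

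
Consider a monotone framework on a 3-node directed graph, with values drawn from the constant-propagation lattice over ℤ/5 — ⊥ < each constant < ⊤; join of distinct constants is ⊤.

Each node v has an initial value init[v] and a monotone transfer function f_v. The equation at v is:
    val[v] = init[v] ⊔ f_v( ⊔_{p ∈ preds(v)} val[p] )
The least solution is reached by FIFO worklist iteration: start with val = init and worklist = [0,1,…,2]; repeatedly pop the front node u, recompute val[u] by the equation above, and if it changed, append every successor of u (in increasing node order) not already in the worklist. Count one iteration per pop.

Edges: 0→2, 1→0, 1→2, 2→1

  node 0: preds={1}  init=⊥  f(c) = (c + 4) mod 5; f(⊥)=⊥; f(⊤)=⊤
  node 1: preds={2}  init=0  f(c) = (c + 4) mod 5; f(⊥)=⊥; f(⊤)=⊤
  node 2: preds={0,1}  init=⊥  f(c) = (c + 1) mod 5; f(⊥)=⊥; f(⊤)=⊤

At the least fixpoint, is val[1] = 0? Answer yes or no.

Iteration log — 6 steps:
  step 1. node 0  ⊔preds=0  new=4  old=⊥  +wl: 
  step 2. node 1  ⊔preds=⊥  new=0  stable
  step 3. node 2  ⊔preds=⊤  new=⊤  old=⊥  +wl: 1
  step 4. node 1  ⊔preds=⊤  new=⊤  old=0  +wl: 0,2
  step 5. node 0  ⊔preds=⊤  new=⊤  old=4  +wl: 
  step 6. node 2  ⊔preds=⊤  new=⊤  stable

Least fixpoint reached:
  node 0: ⊤
  node 1: ⊤
  node 2: ⊤

no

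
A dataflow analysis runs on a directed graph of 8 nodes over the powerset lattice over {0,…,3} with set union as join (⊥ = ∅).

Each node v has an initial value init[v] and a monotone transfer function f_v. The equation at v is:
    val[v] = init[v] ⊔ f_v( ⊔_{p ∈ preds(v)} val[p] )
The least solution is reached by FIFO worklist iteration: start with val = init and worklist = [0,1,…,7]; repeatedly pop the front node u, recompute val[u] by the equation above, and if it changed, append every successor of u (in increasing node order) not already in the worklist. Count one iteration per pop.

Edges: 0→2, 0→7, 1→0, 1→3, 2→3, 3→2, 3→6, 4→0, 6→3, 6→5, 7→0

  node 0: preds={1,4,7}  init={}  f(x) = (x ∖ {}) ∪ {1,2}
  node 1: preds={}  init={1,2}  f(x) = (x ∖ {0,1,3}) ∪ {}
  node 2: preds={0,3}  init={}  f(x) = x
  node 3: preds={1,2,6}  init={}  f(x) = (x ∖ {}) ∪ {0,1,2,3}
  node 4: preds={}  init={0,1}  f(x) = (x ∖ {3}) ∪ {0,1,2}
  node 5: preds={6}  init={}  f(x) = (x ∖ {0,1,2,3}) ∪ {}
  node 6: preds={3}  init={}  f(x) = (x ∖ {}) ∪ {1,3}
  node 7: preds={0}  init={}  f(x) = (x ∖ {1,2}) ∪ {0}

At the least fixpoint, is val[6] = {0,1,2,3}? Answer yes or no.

yes

Worklist (12 pops):
  #1 pop 0: in={0,1,2} → {0,1,2} (was {}); enqueue []
  #2 pop 1: in={} → {1,2} (no change)
  #3 pop 2: in={0,1,2} → {0,1,2} (was {}); enqueue []
  #4 pop 3: in={0,1,2} → {0,1,2,3} (was {}); enqueue [2]
  #5 pop 4: in={} → {0,1,2} (was {0,1}); enqueue [0]
  #6 pop 5: in={} → {} (no change)
  #7 pop 6: in={0,1,2,3} → {0,1,2,3} (was {}); enqueue [3,5]
  #8 pop 7: in={0,1,2} → {0} (was {}); enqueue []
  #9 pop 2: in={0,1,2,3} → {0,1,2,3} (was {0,1,2}); enqueue []
  #10 pop 0: in={0,1,2} → {0,1,2} (no change)
  #11 pop 3: in={0,1,2,3} → {0,1,2,3} (no change)
  #12 pop 5: in={0,1,2,3} → {} (no change)

Fixpoint:
  val[0] = {0,1,2}
  val[1] = {1,2}
  val[2] = {0,1,2,3}
  val[3] = {0,1,2,3}
  val[4] = {0,1,2}
  val[5] = {}
  val[6] = {0,1,2,3}
  val[7] = {0}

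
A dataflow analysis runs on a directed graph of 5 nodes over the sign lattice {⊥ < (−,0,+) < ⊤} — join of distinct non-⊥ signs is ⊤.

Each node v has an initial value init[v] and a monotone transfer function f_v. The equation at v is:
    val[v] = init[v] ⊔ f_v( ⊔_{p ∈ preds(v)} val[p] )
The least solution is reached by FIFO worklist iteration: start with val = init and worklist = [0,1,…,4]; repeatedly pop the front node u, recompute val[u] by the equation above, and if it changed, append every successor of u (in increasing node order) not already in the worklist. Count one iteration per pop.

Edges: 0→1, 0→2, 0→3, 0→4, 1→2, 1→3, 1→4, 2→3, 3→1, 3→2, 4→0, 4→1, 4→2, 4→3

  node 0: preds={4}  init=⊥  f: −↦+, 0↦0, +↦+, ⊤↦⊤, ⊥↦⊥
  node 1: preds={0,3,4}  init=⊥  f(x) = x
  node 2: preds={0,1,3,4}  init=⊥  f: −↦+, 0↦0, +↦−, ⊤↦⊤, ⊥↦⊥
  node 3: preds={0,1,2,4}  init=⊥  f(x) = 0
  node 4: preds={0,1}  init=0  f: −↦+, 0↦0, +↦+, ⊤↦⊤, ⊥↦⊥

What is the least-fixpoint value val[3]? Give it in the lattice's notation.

0

Worklist (7 pops):
  #1 pop 0: in=0 → 0 (was ⊥); enqueue []
  #2 pop 1: in=0 → 0 (was ⊥); enqueue []
  #3 pop 2: in=0 → 0 (was ⊥); enqueue []
  #4 pop 3: in=0 → 0 (was ⊥); enqueue [1,2]
  #5 pop 4: in=0 → 0 (no change)
  #6 pop 1: in=0 → 0 (no change)
  #7 pop 2: in=0 → 0 (no change)

Fixpoint:
  val[0] = 0
  val[1] = 0
  val[2] = 0
  val[3] = 0
  val[4] = 0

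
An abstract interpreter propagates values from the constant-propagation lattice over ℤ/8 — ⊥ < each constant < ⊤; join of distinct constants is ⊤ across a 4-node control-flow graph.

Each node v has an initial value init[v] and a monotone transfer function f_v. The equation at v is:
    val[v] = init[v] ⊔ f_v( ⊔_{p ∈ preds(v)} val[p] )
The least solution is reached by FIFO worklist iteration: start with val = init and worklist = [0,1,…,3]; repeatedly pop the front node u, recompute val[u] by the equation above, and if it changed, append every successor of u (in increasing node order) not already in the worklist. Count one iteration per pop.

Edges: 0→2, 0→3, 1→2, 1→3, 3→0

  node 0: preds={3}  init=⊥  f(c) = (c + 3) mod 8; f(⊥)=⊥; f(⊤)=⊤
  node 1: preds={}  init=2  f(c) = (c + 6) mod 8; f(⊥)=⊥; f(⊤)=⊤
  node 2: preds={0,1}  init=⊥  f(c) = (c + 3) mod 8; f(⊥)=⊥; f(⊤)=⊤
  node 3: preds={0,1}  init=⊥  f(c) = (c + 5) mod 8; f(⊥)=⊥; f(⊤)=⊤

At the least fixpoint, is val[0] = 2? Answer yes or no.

yes

Trace (7 dequeues):
  [1] u=0 | in ⊥ | out ⊥ | ==
  [2] u=1 | in ⊥ | out 2 | ==
  [3] u=2 | in 2 | out 5 | prev ⊥ | push {}
  [4] u=3 | in 2 | out 7 | prev ⊥ | push {0}
  [5] u=0 | in 7 | out 2 | prev ⊥ | push {2,3}
  [6] u=2 | in 2 | out 5 | ==
  [7] u=3 | in 2 | out 7 | ==

Converged values:
  [0] 2
  [1] 2
  [2] 5
  [3] 7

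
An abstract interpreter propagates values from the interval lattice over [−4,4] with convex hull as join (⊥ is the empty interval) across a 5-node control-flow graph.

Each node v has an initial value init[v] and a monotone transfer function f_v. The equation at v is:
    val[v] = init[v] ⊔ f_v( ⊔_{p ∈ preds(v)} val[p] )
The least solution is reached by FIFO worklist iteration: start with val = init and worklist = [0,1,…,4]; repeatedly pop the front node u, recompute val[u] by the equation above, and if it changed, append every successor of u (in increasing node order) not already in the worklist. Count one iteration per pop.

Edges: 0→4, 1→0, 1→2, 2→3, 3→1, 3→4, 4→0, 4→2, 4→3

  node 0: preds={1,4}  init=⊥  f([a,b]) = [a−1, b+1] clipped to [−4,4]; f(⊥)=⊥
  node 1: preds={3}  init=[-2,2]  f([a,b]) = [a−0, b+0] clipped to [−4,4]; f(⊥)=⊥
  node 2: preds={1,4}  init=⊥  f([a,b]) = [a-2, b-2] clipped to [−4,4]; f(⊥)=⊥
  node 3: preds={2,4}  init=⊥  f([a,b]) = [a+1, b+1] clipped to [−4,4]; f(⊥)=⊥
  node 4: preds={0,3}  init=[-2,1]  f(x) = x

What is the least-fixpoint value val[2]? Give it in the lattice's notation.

[-4,2]

Trace (14 dequeues):
  [1] u=0 | in [-2,2] | out [-3,3] | prev ⊥ | push {}
  [2] u=1 | in ⊥ | out [-2,2] | ==
  [3] u=2 | in [-2,2] | out [-4,0] | prev ⊥ | push {}
  [4] u=3 | in [-4,1] | out [-3,2] | prev ⊥ | push {1}
  [5] u=4 | in [-3,3] | out [-3,3] | prev [-2,1] | push {0,2,3}
  [6] u=1 | in [-3,2] | out [-3,2] | prev [-2,2] | push {}
  [7] u=0 | in [-3,3] | out [-4,4] | prev [-3,3] | push {4}
  [8] u=2 | in [-3,3] | out [-4,1] | prev [-4,0] | push {}
  [9] u=3 | in [-4,3] | out [-3,4] | prev [-3,2] | push {1}
  [10] u=4 | in [-4,4] | out [-4,4] | prev [-3,3] | push {0,2,3}
  [11] u=1 | in [-3,4] | out [-3,4] | prev [-3,2] | push {}
  [12] u=0 | in [-4,4] | out [-4,4] | ==
  [13] u=2 | in [-4,4] | out [-4,2] | prev [-4,1] | push {}
  [14] u=3 | in [-4,4] | out [-3,4] | ==

Converged values:
  [0] [-4,4]
  [1] [-3,4]
  [2] [-4,2]
  [3] [-3,4]
  [4] [-4,4]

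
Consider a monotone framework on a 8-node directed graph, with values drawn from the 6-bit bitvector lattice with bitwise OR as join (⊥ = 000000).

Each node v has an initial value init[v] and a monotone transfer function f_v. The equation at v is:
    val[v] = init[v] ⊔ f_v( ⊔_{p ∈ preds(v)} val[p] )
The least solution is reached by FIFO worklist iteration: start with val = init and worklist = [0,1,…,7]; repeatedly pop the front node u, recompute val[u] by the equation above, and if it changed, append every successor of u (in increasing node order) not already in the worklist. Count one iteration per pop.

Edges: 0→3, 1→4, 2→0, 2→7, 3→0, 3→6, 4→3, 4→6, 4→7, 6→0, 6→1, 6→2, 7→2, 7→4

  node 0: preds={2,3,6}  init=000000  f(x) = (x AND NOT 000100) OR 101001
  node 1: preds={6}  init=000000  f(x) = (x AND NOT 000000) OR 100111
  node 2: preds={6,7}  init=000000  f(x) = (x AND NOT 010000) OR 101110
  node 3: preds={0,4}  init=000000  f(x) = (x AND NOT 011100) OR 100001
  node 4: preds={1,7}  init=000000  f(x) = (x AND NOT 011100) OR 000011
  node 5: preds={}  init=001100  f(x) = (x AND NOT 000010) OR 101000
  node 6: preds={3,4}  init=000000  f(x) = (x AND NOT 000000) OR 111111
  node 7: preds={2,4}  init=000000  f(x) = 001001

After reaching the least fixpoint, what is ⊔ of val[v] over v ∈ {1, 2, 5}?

Trace (16 dequeues):
  [1] u=0 | in 000000 | out 101001 | prev 000000 | push {}
  [2] u=1 | in 000000 | out 100111 | prev 000000 | push {}
  [3] u=2 | in 000000 | out 101110 | prev 000000 | push {0}
  [4] u=3 | in 101001 | out 100001 | prev 000000 | push {}
  [5] u=4 | in 100111 | out 100011 | prev 000000 | push {3}
  [6] u=5 | in 000000 | out 101100 | prev 001100 | push {}
  [7] u=6 | in 100011 | out 111111 | prev 000000 | push {1,2}
  [8] u=7 | in 101111 | out 001001 | prev 000000 | push {4}
  [9] u=0 | in 111111 | out 111011 | prev 101001 | push {}
  [10] u=3 | in 111011 | out 100011 | prev 100001 | push {0,6}
  [11] u=1 | in 111111 | out 111111 | prev 100111 | push {}
  [12] u=2 | in 111111 | out 101111 | prev 101110 | push {7}
  [13] u=4 | in 111111 | out 100011 | ==
  [14] u=0 | in 111111 | out 111011 | ==
  [15] u=6 | in 100011 | out 111111 | ==
  [16] u=7 | in 101111 | out 001001 | ==

Converged values:
  [0] 111011
  [1] 111111
  [2] 101111
  [3] 100011
  [4] 100011
  [5] 101100
  [6] 111111
  [7] 001001

111111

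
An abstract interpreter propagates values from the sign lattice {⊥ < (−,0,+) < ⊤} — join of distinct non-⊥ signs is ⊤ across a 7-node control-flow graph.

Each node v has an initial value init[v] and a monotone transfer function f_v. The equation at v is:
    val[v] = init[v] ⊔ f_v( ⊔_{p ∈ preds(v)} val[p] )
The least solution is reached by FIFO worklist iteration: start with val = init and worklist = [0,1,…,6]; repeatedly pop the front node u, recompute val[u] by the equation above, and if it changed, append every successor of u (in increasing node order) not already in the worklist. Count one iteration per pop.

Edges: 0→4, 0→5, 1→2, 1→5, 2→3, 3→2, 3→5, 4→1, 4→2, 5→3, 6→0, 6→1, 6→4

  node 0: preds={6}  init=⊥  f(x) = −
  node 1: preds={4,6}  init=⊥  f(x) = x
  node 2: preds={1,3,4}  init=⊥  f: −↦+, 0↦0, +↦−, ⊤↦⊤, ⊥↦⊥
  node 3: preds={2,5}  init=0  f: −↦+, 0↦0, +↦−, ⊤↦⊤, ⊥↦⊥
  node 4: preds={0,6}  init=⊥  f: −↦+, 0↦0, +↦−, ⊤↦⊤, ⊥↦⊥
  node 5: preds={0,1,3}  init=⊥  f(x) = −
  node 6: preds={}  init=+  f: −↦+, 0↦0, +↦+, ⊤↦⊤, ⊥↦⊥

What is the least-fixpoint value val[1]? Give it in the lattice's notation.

⊤

Iteration log — 12 steps:
  step 1. node 0  ⊔preds=+  new=−  old=⊥  +wl: 
  step 2. node 1  ⊔preds=+  new=+  old=⊥  +wl: 
  step 3. node 2  ⊔preds=⊤  new=⊤  old=⊥  +wl: 
  step 4. node 3  ⊔preds=⊤  new=⊤  old=0  +wl: 2
  step 5. node 4  ⊔preds=⊤  new=⊤  old=⊥  +wl: 1
  step 6. node 5  ⊔preds=⊤  new=−  old=⊥  +wl: 3
  step 7. node 6  ⊔preds=⊥  new=+  stable
  step 8. node 2  ⊔preds=⊤  new=⊤  stable
  step 9. node 1  ⊔preds=⊤  new=⊤  old=+  +wl: 2,5
  step 10. node 3  ⊔preds=⊤  new=⊤  stable
  step 11. node 2  ⊔preds=⊤  new=⊤  stable
  step 12. node 5  ⊔preds=⊤  new=−  stable

Least fixpoint reached:
  node 0: −
  node 1: ⊤
  node 2: ⊤
  node 3: ⊤
  node 4: ⊤
  node 5: −
  node 6: +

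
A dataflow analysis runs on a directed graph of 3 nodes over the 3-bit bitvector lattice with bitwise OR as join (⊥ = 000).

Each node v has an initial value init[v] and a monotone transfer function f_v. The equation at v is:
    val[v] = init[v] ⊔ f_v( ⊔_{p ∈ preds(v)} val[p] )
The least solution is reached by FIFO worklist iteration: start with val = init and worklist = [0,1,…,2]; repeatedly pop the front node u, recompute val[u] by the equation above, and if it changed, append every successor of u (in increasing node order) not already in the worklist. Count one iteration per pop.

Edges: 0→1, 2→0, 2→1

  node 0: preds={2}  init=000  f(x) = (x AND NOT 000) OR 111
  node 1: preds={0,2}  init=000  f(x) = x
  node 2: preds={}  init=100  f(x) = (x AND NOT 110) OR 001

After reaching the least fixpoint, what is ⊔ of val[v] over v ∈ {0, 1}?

Worklist (5 pops):
  #1 pop 0: in=100 → 111 (was 000); enqueue []
  #2 pop 1: in=111 → 111 (was 000); enqueue []
  #3 pop 2: in=000 → 101 (was 100); enqueue [0,1]
  #4 pop 0: in=101 → 111 (no change)
  #5 pop 1: in=111 → 111 (no change)

Fixpoint:
  val[0] = 111
  val[1] = 111
  val[2] = 101

111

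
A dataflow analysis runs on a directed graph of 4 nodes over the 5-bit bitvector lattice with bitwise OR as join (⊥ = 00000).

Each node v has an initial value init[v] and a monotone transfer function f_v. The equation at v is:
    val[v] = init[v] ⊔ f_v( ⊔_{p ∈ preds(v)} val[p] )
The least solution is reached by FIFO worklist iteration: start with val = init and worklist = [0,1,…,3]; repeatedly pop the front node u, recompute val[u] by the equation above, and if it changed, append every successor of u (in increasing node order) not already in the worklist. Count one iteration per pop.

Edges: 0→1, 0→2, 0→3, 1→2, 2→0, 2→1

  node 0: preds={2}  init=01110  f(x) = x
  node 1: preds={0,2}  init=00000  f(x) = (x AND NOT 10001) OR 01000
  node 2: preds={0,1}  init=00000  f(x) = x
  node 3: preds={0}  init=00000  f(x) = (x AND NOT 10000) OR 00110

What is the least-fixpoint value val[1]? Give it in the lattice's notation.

Worklist (6 pops):
  #1 pop 0: in=00000 → 01110 (no change)
  #2 pop 1: in=01110 → 01110 (was 00000); enqueue []
  #3 pop 2: in=01110 → 01110 (was 00000); enqueue [0,1]
  #4 pop 3: in=01110 → 01110 (was 00000); enqueue []
  #5 pop 0: in=01110 → 01110 (no change)
  #6 pop 1: in=01110 → 01110 (no change)

Fixpoint:
  val[0] = 01110
  val[1] = 01110
  val[2] = 01110
  val[3] = 01110

01110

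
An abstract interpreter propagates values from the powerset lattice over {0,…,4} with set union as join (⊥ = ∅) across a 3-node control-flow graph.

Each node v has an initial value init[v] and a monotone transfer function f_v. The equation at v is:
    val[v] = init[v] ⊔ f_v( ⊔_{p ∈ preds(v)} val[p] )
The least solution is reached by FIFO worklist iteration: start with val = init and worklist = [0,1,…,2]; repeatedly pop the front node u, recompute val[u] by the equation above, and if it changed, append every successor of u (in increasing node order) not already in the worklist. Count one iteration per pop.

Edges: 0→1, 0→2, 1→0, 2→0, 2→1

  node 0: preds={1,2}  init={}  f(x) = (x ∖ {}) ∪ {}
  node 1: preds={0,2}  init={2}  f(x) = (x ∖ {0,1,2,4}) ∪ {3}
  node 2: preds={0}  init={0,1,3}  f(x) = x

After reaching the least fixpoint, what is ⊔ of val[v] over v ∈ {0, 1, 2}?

{0,1,2,3}

Iteration log — 5 steps:
  step 1. node 0  ⊔preds={0,1,2,3}  new={0,1,2,3}  old={}  +wl: 
  step 2. node 1  ⊔preds={0,1,2,3}  new={2,3}  old={2}  +wl: 0
  step 3. node 2  ⊔preds={0,1,2,3}  new={0,1,2,3}  old={0,1,3}  +wl: 1
  step 4. node 0  ⊔preds={0,1,2,3}  new={0,1,2,3}  stable
  step 5. node 1  ⊔preds={0,1,2,3}  new={2,3}  stable

Least fixpoint reached:
  node 0: {0,1,2,3}
  node 1: {2,3}
  node 2: {0,1,2,3}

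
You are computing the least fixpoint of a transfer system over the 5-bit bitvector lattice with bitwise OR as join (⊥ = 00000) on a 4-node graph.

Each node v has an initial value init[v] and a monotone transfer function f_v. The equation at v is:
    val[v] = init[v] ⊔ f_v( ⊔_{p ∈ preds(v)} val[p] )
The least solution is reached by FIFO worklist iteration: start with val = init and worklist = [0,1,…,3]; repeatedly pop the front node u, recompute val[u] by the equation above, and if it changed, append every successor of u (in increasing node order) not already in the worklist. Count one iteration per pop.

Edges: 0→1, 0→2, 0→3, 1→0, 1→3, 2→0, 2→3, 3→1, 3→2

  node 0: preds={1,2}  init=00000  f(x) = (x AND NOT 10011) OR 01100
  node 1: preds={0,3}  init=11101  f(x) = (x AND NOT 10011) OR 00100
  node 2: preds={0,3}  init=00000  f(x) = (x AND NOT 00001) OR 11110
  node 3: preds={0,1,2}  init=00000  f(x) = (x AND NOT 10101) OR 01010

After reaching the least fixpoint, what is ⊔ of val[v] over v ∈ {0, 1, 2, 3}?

11111

Worklist (7 pops):
  #1 pop 0: in=11101 → 01100 (was 00000); enqueue []
  #2 pop 1: in=01100 → 11101 (no change)
  #3 pop 2: in=01100 → 11110 (was 00000); enqueue [0]
  #4 pop 3: in=11111 → 01010 (was 00000); enqueue [1,2]
  #5 pop 0: in=11111 → 01100 (no change)
  #6 pop 1: in=01110 → 11101 (no change)
  #7 pop 2: in=01110 → 11110 (no change)

Fixpoint:
  val[0] = 01100
  val[1] = 11101
  val[2] = 11110
  val[3] = 01010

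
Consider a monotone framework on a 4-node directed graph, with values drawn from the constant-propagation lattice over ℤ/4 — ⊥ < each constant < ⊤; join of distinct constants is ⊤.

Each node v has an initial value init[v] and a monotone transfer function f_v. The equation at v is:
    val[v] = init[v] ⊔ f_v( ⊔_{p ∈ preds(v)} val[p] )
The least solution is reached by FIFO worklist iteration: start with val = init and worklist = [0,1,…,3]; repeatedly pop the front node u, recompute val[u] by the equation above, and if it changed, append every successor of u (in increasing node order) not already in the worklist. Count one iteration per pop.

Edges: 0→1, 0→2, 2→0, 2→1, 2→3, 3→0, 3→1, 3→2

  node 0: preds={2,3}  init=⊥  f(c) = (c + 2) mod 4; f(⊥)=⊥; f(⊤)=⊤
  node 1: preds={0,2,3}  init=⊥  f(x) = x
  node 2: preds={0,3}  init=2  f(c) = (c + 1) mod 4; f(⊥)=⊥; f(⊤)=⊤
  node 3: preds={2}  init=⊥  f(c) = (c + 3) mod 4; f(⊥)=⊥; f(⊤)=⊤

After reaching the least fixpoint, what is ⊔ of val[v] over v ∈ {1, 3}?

Iteration log — 7 steps:
  step 1. node 0  ⊔preds=2  new=0  old=⊥  +wl: 
  step 2. node 1  ⊔preds=⊤  new=⊤  old=⊥  +wl: 
  step 3. node 2  ⊔preds=0  new=⊤  old=2  +wl: 0,1
  step 4. node 3  ⊔preds=⊤  new=⊤  old=⊥  +wl: 2
  step 5. node 0  ⊔preds=⊤  new=⊤  old=0  +wl: 
  step 6. node 1  ⊔preds=⊤  new=⊤  stable
  step 7. node 2  ⊔preds=⊤  new=⊤  stable

Least fixpoint reached:
  node 0: ⊤
  node 1: ⊤
  node 2: ⊤
  node 3: ⊤

⊤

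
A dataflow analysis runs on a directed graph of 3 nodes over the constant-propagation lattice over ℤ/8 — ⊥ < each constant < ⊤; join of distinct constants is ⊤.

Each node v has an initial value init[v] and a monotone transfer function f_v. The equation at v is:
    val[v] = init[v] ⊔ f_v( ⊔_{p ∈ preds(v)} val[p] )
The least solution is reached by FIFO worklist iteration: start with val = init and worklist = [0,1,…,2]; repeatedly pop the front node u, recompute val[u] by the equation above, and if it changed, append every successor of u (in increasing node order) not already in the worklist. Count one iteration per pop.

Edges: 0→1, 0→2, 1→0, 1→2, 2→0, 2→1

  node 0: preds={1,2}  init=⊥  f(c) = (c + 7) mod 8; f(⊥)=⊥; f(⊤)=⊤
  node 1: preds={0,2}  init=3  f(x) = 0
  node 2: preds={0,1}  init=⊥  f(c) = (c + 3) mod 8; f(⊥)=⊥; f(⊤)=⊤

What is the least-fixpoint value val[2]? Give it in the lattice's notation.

⊤

Worklist (6 pops):
  #1 pop 0: in=3 → 2 (was ⊥); enqueue []
  #2 pop 1: in=2 → ⊤ (was 3); enqueue [0]
  #3 pop 2: in=⊤ → ⊤ (was ⊥); enqueue [1]
  #4 pop 0: in=⊤ → ⊤ (was 2); enqueue [2]
  #5 pop 1: in=⊤ → ⊤ (no change)
  #6 pop 2: in=⊤ → ⊤ (no change)

Fixpoint:
  val[0] = ⊤
  val[1] = ⊤
  val[2] = ⊤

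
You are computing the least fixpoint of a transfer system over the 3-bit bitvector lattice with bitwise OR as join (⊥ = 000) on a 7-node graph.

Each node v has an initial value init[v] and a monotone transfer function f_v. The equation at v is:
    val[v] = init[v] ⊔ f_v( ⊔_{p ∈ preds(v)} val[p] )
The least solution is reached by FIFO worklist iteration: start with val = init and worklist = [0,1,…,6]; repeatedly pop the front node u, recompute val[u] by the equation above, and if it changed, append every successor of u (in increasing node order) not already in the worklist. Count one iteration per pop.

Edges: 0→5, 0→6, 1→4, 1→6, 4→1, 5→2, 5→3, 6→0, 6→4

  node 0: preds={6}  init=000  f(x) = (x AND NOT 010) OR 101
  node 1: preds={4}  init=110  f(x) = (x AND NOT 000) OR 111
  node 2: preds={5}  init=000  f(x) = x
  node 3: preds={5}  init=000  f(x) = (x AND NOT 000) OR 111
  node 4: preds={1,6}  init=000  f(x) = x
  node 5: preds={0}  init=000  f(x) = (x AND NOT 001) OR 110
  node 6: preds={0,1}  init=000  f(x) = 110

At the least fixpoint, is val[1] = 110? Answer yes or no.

no

Worklist (12 pops):
  #1 pop 0: in=000 → 101 (was 000); enqueue []
  #2 pop 1: in=000 → 111 (was 110); enqueue []
  #3 pop 2: in=000 → 000 (no change)
  #4 pop 3: in=000 → 111 (was 000); enqueue []
  #5 pop 4: in=111 → 111 (was 000); enqueue [1]
  #6 pop 5: in=101 → 110 (was 000); enqueue [2,3]
  #7 pop 6: in=111 → 110 (was 000); enqueue [0,4]
  #8 pop 1: in=111 → 111 (no change)
  #9 pop 2: in=110 → 110 (was 000); enqueue []
  #10 pop 3: in=110 → 111 (no change)
  #11 pop 0: in=110 → 101 (no change)
  #12 pop 4: in=111 → 111 (no change)

Fixpoint:
  val[0] = 101
  val[1] = 111
  val[2] = 110
  val[3] = 111
  val[4] = 111
  val[5] = 110
  val[6] = 110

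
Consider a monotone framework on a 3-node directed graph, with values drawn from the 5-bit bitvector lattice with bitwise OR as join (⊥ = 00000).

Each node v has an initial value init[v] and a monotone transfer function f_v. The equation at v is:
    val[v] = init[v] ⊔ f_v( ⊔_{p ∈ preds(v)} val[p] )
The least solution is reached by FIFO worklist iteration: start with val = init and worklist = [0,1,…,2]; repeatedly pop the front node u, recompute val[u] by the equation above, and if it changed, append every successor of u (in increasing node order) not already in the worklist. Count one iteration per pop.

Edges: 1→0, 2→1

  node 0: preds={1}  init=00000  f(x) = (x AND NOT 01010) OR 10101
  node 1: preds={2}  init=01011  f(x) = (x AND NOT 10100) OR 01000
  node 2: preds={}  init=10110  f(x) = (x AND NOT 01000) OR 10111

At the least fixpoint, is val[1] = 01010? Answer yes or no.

Worklist (4 pops):
  #1 pop 0: in=01011 → 10101 (was 00000); enqueue []
  #2 pop 1: in=10110 → 01011 (no change)
  #3 pop 2: in=00000 → 10111 (was 10110); enqueue [1]
  #4 pop 1: in=10111 → 01011 (no change)

Fixpoint:
  val[0] = 10101
  val[1] = 01011
  val[2] = 10111

no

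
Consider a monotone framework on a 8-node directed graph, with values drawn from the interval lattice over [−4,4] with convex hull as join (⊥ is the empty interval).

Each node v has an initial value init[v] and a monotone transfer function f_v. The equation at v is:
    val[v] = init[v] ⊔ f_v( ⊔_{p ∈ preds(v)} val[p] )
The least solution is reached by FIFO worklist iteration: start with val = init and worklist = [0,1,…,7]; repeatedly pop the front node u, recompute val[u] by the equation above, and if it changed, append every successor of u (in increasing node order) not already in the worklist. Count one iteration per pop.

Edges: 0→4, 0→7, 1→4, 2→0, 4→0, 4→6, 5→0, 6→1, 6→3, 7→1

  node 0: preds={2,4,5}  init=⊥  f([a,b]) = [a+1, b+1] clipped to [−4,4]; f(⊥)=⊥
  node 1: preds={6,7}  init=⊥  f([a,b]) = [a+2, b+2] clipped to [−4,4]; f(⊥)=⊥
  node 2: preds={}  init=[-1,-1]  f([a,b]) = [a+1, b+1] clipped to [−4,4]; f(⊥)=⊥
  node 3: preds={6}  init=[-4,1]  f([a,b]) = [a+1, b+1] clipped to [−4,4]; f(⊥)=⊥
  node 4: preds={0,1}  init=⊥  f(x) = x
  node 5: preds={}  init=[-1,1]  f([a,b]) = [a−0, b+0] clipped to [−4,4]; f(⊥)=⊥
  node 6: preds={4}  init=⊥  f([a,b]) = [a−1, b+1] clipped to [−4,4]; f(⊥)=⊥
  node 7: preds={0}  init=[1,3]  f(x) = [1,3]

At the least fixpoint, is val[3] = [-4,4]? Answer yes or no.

yes

Worklist (13 pops):
  #1 pop 0: in=[-1,1] → [0,2] (was ⊥); enqueue []
  #2 pop 1: in=[1,3] → [3,4] (was ⊥); enqueue []
  #3 pop 2: in=⊥ → [-1,-1] (no change)
  #4 pop 3: in=⊥ → [-4,1] (no change)
  #5 pop 4: in=[0,4] → [0,4] (was ⊥); enqueue [0]
  #6 pop 5: in=⊥ → [-1,1] (no change)
  #7 pop 6: in=[0,4] → [-1,4] (was ⊥); enqueue [1,3]
  #8 pop 7: in=[0,2] → [1,3] (no change)
  #9 pop 0: in=[-1,4] → [0,4] (was [0,2]); enqueue [4,7]
  #10 pop 1: in=[-1,4] → [1,4] (was [3,4]); enqueue []
  #11 pop 3: in=[-1,4] → [-4,4] (was [-4,1]); enqueue []
  #12 pop 4: in=[0,4] → [0,4] (no change)
  #13 pop 7: in=[0,4] → [1,3] (no change)

Fixpoint:
  val[0] = [0,4]
  val[1] = [1,4]
  val[2] = [-1,-1]
  val[3] = [-4,4]
  val[4] = [0,4]
  val[5] = [-1,1]
  val[6] = [-1,4]
  val[7] = [1,3]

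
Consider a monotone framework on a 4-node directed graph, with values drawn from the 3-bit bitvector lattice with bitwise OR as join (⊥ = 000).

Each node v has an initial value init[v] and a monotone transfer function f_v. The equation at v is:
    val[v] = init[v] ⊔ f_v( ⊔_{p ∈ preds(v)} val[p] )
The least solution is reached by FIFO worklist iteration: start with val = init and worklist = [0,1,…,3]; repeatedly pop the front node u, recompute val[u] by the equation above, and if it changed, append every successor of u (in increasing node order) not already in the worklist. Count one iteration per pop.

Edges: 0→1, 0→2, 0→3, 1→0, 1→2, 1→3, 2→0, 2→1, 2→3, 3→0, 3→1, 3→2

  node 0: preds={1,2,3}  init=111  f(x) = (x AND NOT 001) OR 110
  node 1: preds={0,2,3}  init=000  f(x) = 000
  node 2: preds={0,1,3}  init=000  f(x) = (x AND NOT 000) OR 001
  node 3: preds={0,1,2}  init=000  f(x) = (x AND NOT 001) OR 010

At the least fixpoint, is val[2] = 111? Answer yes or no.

yes

Iteration log — 7 steps:
  step 1. node 0  ⊔preds=000  new=111  stable
  step 2. node 1  ⊔preds=111  new=000  stable
  step 3. node 2  ⊔preds=111  new=111  old=000  +wl: 0,1
  step 4. node 3  ⊔preds=111  new=110  old=000  +wl: 2
  step 5. node 0  ⊔preds=111  new=111  stable
  step 6. node 1  ⊔preds=111  new=000  stable
  step 7. node 2  ⊔preds=111  new=111  stable

Least fixpoint reached:
  node 0: 111
  node 1: 000
  node 2: 111
  node 3: 110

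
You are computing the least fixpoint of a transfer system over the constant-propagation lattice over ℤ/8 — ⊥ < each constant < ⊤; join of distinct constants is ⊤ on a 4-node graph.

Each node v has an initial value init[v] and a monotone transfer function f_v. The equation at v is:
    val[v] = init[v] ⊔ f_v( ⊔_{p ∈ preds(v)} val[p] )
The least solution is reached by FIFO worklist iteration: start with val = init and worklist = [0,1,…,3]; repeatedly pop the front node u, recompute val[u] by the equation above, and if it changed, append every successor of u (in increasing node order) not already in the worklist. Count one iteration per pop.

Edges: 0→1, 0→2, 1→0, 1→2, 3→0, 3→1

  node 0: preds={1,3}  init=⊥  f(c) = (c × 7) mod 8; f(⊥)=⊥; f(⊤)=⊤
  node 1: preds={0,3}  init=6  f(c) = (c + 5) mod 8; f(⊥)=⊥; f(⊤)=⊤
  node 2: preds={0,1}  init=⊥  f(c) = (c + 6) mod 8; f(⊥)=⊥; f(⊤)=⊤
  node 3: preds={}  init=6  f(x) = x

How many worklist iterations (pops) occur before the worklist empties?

Iteration log — 7 steps:
  step 1. node 0  ⊔preds=6  new=2  old=⊥  +wl: 
  step 2. node 1  ⊔preds=⊤  new=⊤  old=6  +wl: 0
  step 3. node 2  ⊔preds=⊤  new=⊤  old=⊥  +wl: 
  step 4. node 3  ⊔preds=⊥  new=6  stable
  step 5. node 0  ⊔preds=⊤  new=⊤  old=2  +wl: 1,2
  step 6. node 1  ⊔preds=⊤  new=⊤  stable
  step 7. node 2  ⊔preds=⊤  new=⊤  stable

Least fixpoint reached:
  node 0: ⊤
  node 1: ⊤
  node 2: ⊤
  node 3: 6

7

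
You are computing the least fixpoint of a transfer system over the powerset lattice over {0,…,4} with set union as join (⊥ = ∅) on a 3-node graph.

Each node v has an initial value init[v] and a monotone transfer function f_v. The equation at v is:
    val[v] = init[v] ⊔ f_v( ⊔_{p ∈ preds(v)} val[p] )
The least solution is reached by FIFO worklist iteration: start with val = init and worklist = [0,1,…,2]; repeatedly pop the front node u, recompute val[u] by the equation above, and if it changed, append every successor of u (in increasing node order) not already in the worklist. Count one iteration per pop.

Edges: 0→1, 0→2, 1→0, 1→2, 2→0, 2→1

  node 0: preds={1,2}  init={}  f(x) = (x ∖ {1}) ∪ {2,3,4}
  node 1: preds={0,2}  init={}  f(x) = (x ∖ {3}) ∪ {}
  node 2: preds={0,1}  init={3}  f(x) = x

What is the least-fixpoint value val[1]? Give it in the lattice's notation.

{2,4}

Trace (5 dequeues):
  [1] u=0 | in {3} | out {2,3,4} | prev {} | push {}
  [2] u=1 | in {2,3,4} | out {2,4} | prev {} | push {0}
  [3] u=2 | in {2,3,4} | out {2,3,4} | prev {3} | push {1}
  [4] u=0 | in {2,3,4} | out {2,3,4} | ==
  [5] u=1 | in {2,3,4} | out {2,4} | ==

Converged values:
  [0] {2,3,4}
  [1] {2,4}
  [2] {2,3,4}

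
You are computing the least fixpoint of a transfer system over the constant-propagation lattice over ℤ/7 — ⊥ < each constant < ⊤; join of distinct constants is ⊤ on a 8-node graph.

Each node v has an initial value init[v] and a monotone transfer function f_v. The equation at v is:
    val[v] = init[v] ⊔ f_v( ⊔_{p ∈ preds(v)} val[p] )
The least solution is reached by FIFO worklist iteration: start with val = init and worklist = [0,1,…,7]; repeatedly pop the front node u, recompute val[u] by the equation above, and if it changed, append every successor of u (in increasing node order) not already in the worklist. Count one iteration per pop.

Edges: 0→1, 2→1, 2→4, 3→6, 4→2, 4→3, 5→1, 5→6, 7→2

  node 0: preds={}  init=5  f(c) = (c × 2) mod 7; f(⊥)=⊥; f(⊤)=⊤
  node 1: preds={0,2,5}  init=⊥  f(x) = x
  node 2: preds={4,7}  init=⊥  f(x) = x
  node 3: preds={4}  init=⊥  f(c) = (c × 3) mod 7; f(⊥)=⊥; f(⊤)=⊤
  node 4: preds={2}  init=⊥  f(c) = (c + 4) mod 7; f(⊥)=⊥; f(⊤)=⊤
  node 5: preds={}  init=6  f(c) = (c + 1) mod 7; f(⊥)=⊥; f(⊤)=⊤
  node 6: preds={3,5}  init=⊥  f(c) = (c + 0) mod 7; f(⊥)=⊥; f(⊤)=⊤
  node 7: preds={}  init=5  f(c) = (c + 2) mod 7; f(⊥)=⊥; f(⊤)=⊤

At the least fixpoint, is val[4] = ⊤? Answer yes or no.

yes

Trace (17 dequeues):
  [1] u=0 | in ⊥ | out 5 | ==
  [2] u=1 | in ⊤ | out ⊤ | prev ⊥ | push {}
  [3] u=2 | in 5 | out 5 | prev ⊥ | push {1}
  [4] u=3 | in ⊥ | out ⊥ | ==
  [5] u=4 | in 5 | out 2 | prev ⊥ | push {2,3}
  [6] u=5 | in ⊥ | out 6 | ==
  [7] u=6 | in 6 | out 6 | prev ⊥ | push {}
  [8] u=7 | in ⊥ | out 5 | ==
  [9] u=1 | in ⊤ | out ⊤ | ==
  [10] u=2 | in ⊤ | out ⊤ | prev 5 | push {1,4}
  [11] u=3 | in 2 | out 6 | prev ⊥ | push {6}
  [12] u=1 | in ⊤ | out ⊤ | ==
  [13] u=4 | in ⊤ | out ⊤ | prev 2 | push {2,3}
  [14] u=6 | in 6 | out 6 | ==
  [15] u=2 | in ⊤ | out ⊤ | ==
  [16] u=3 | in ⊤ | out ⊤ | prev 6 | push {6}
  [17] u=6 | in ⊤ | out ⊤ | prev 6 | push {}

Converged values:
  [0] 5
  [1] ⊤
  [2] ⊤
  [3] ⊤
  [4] ⊤
  [5] 6
  [6] ⊤
  [7] 5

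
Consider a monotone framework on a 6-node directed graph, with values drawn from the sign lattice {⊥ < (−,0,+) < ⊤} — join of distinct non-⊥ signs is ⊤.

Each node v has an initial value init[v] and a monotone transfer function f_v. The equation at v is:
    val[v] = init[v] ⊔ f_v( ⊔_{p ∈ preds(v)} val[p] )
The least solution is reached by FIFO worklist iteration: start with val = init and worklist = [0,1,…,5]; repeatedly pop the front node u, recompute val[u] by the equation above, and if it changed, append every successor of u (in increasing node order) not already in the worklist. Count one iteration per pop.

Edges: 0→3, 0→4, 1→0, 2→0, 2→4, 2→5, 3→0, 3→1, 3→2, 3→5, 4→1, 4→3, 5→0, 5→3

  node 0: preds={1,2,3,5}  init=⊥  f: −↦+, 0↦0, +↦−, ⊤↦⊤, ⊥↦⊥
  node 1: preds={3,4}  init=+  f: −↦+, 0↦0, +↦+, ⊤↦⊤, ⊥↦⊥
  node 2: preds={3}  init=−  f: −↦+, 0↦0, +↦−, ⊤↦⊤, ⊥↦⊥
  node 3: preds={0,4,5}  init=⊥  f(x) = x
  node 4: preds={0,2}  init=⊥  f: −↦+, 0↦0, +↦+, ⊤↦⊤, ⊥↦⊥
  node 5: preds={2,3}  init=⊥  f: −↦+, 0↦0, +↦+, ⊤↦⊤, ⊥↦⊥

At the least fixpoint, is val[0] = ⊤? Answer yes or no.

Trace (13 dequeues):
  [1] u=0 | in ⊤ | out ⊤ | prev ⊥ | push {}
  [2] u=1 | in ⊥ | out + | ==
  [3] u=2 | in ⊥ | out − | ==
  [4] u=3 | in ⊤ | out ⊤ | prev ⊥ | push {0,1,2}
  [5] u=4 | in ⊤ | out ⊤ | prev ⊥ | push {3}
  [6] u=5 | in ⊤ | out ⊤ | prev ⊥ | push {}
  [7] u=0 | in ⊤ | out ⊤ | ==
  [8] u=1 | in ⊤ | out ⊤ | prev + | push {0}
  [9] u=2 | in ⊤ | out ⊤ | prev − | push {4,5}
  [10] u=3 | in ⊤ | out ⊤ | ==
  [11] u=0 | in ⊤ | out ⊤ | ==
  [12] u=4 | in ⊤ | out ⊤ | ==
  [13] u=5 | in ⊤ | out ⊤ | ==

Converged values:
  [0] ⊤
  [1] ⊤
  [2] ⊤
  [3] ⊤
  [4] ⊤
  [5] ⊤

yes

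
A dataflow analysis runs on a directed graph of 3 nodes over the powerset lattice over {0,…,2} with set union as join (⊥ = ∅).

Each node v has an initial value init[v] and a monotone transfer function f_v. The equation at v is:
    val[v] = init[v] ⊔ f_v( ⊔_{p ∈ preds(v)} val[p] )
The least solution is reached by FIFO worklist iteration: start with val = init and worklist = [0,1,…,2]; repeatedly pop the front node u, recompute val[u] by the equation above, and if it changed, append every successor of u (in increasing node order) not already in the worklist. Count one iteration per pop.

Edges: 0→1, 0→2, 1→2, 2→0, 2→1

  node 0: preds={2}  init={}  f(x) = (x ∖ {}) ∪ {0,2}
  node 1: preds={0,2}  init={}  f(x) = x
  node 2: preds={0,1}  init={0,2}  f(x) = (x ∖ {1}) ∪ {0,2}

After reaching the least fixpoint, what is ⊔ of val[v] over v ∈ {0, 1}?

{0,2}

Worklist (3 pops):
  #1 pop 0: in={0,2} → {0,2} (was {}); enqueue []
  #2 pop 1: in={0,2} → {0,2} (was {}); enqueue []
  #3 pop 2: in={0,2} → {0,2} (no change)

Fixpoint:
  val[0] = {0,2}
  val[1] = {0,2}
  val[2] = {0,2}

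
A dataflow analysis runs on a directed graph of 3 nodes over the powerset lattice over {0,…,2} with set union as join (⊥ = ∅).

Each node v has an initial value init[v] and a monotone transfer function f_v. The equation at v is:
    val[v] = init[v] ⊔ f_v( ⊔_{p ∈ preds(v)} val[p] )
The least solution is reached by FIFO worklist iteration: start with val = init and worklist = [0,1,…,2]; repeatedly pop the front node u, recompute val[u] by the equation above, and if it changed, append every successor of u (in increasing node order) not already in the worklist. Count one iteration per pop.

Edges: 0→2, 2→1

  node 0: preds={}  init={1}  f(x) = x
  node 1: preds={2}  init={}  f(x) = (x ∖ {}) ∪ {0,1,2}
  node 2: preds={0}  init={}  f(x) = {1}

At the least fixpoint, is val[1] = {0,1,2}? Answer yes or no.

yes

Worklist (4 pops):
  #1 pop 0: in={} → {1} (no change)
  #2 pop 1: in={} → {0,1,2} (was {}); enqueue []
  #3 pop 2: in={1} → {1} (was {}); enqueue [1]
  #4 pop 1: in={1} → {0,1,2} (no change)

Fixpoint:
  val[0] = {1}
  val[1] = {0,1,2}
  val[2] = {1}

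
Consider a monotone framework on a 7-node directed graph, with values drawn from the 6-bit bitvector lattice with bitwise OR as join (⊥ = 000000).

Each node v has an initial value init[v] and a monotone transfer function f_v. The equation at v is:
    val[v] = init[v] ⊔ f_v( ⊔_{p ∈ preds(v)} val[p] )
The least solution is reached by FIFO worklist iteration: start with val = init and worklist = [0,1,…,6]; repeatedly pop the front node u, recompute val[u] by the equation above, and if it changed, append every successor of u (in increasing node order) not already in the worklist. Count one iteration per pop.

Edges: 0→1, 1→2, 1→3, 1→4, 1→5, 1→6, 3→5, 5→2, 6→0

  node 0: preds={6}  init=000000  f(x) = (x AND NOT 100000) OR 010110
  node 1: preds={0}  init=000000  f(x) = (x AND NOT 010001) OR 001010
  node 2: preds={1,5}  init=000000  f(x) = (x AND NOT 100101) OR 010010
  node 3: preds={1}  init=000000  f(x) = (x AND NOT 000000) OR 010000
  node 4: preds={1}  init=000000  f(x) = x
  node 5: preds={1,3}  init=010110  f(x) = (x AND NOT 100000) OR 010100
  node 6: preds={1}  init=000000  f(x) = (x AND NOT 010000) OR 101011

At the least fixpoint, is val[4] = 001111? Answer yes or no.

Iteration log — 10 steps:
  step 1. node 0  ⊔preds=000000  new=010110  old=000000  +wl: 
  step 2. node 1  ⊔preds=010110  new=001110  old=000000  +wl: 
  step 3. node 2  ⊔preds=011110  new=011010  old=000000  +wl: 
  step 4. node 3  ⊔preds=001110  new=011110  old=000000  +wl: 
  step 5. node 4  ⊔preds=001110  new=001110  old=000000  +wl: 
  step 6. node 5  ⊔preds=011110  new=011110  old=010110  +wl: 2
  step 7. node 6  ⊔preds=001110  new=101111  old=000000  +wl: 0
  step 8. node 2  ⊔preds=011110  new=011010  stable
  step 9. node 0  ⊔preds=101111  new=011111  old=010110  +wl: 1
  step 10. node 1  ⊔preds=011111  new=001110  stable

Least fixpoint reached:
  node 0: 011111
  node 1: 001110
  node 2: 011010
  node 3: 011110
  node 4: 001110
  node 5: 011110
  node 6: 101111

no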